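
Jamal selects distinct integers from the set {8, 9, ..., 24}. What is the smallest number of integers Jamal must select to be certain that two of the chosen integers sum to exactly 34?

11

Group the elements by complementary pair {x, 34−x}: {10,24}, {11,23}, {12,22}, …, giving 7 two-element pairs, the single value 17 (it cannot pair with itself since the integers are distinct), and 2 integers whose partner 34−x falls outside [8,24].
Treating each of those 10 groups as a pigeonhole, one can pick one integer per group — 10 integers — with no two summing to 34.
The 11th integer lands in an occupied pair, forcing a sum of 34.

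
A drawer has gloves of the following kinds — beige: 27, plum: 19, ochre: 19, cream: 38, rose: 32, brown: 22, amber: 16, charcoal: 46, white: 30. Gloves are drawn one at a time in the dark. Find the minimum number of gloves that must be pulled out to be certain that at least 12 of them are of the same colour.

Put each drawn glove into a box by colour. The largest draw with every box below 12 takes min(count, 11) from each colour.
Σ min(cᵢ, 11) = 11 + 11 + 11 + 11 + 11 + 11 + 11 + 11 + 11 = 99.
Draw number 99 + 1 = 100 must push one box to 12.

100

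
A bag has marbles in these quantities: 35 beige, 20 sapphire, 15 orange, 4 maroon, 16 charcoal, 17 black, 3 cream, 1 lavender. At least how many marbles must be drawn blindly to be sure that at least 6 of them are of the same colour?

34

Pigeonhole: put each drawn marble into a box by colour. The largest draw with every box below 6 takes min(count, 5) from each colour; colours with fewer than 5 contribute all they have.
Σ min(cᵢ, 5) = 5 + 5 + 5 + 4 + 5 + 5 + 3 + 1 = 33.
Draw number 33 + 1 = 34 must push one box to 6.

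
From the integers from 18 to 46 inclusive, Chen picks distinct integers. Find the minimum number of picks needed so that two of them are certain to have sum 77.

22

A set avoiding the sum 77 can contain at most one of each pair {x, 77−x}, plus the 13 elements whose complement lies outside the range.
The integers 18, …, 38 (21 of them) are such a set: any two sum to at least 18+19 = 37 and at most 37+38 = 75 < 77.
By the pigeonhole principle, any 22nd integer completes one of the 8 pairs, so 22 choices force a sum of 77.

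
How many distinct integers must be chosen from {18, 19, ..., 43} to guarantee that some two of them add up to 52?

19

Two chosen integers sum to 52 exactly when both halves of some pair {x, 52−x} with 18 ≤ x ≤ 52−x ≤ 34 are chosen — 8 such pairs.
The remaining 10 elements (those with no distinct partner in range) can never complete a 52-sum, so the worst case takes all of them and one from each pair: 10 + 8 = 18.
By the pigeonhole principle, the 19th integer has to be the second member of some pair, so 18 + 1 = 19.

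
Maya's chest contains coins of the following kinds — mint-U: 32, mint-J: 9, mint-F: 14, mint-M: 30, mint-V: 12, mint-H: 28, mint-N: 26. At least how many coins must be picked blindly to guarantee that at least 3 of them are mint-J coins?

In the worst case for collecting mint-J coins, every non-mint-J coin comes out first.
There are 32 + 14 + 30 + 12 + 28 + 26 = 142 non-mint-J coins altogether.
After those, each further coin must be mint-J, so 142 + 3 = 145 draws guarantee 3 mint-J coins.

145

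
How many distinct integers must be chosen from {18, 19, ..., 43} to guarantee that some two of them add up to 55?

17

Two chosen integers sum to 55 exactly when both halves of some pair {x, 55−x} with 18 ≤ x ≤ 55−x ≤ 37 are chosen — 10 such pairs.
The remaining 6 elements (those with no distinct partner in range) can never complete a 55-sum, so the worst case takes all of them and one from each pair: 6 + 10 = 16.
Pigeonhole: the 17th integer has to be the second member of some pair, so 16 + 1 = 17.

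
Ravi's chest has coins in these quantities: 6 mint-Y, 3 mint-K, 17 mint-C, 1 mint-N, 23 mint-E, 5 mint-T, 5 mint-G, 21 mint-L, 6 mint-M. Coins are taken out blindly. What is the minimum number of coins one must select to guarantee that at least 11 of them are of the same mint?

57

An adversary could hand out at most 10 coins per mint (6 mints run out sooner): 6 + 3 + 10 + 1 + 10 + 5 + 5 + 10 + 6 = 56 coins and still no mint has 11.
By pigeonhole, one more coin lands in a mint already at 10, so 57 draws are enough and 56 are not.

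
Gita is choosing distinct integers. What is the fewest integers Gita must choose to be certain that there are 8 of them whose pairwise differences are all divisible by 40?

281

Integers whose pairwise differences are multiples of 40 are exactly those sharing a remainder mod 40. The 40 residue classes mod 40 are the pigeonholes.
With 280 integers one could put 7 in each residue class and have no class reach 8.
The 281st integer pushes some class to 8, so 40·7 + 1 = 281.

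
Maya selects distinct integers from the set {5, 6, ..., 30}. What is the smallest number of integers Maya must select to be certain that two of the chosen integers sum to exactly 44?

Two chosen integers sum to 44 exactly when both halves of some pair {x, 44−x} with 14 ≤ x ≤ 44−x ≤ 30 are chosen — 8 such pairs.
The remaining 10 elements (those with no distinct partner in range) can never complete a 44-sum, so the worst case takes all of them and one from each pair: 10 + 8 = 18.
By the pigeonhole principle, the 19th integer has to be the second member of some pair, so 18 + 1 = 19.

19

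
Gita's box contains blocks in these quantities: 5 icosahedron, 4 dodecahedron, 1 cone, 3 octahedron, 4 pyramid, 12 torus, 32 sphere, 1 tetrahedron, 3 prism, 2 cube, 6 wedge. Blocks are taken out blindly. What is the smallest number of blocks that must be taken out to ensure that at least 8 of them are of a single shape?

44

By pigeonhole, put each drawn block into a box by shape. The largest draw with every box below 8 takes min(count, 7) from each shape; shapes with fewer than 7 contribute all they have.
Σ min(cᵢ, 7) = 5 + 4 + 1 + 3 + 4 + 7 + 7 + 1 + 3 + 2 + 6 = 43.
Draw number 43 + 1 = 44 must push one box to 8.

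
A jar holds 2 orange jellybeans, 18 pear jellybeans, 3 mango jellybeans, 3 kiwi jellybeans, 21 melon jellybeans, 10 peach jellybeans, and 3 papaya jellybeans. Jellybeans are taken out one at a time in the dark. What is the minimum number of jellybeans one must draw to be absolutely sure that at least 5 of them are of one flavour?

By the pigeonhole principle, put each drawn jellybean into a box by flavour. The largest draw with every box below 5 takes min(count, 4) from each flavour; flavours with fewer than 4 contribute all they have.
Σ min(cᵢ, 4) = 2 + 4 + 3 + 3 + 4 + 4 + 3 = 23.
Draw number 23 + 1 = 24 must push one box to 5.

24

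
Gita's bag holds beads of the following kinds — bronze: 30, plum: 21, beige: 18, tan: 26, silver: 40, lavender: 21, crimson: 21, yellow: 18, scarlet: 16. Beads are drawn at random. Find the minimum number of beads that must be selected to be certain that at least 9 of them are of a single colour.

An adversary could hand out at most 8 beads per colour: 8 + 8 + 8 + 8 + 8 + 8 + 8 + 8 + 8 = 72 beads and still no colour has 9.
Pigeonhole: one more bead lands in a colour already at 8, so 73 draws are enough and 72 are not.

73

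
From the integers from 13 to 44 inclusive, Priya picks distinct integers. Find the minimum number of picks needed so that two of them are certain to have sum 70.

24

Two chosen integers sum to 70 exactly when both halves of some pair {x, 70−x} with 26 ≤ x ≤ 70−x ≤ 44 are chosen — 9 such pairs.
The remaining 14 elements (those with no distinct partner in range) can never complete a 70-sum, so the worst case takes all of them and one from each pair: 14 + 9 = 23.
Pigeonhole: the 24th integer has to be the second member of some pair, so 23 + 1 = 24.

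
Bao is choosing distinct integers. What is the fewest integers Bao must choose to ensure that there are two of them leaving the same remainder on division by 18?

19

By the pigeonhole principle, the 18 residue classes mod 18 are the pigeonholes.
With 18 integers one could put 1 in each residue class and have no class reach 2.
The 19th integer pushes some class to 2, so 18·1 + 1 = 19.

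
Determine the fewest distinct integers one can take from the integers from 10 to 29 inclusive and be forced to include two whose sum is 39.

11

Two chosen integers sum to 39 exactly when both halves of some pair {x, 39−x} with 10 ≤ x ≤ 39−x ≤ 29 are chosen — 10 such pairs.
Every element belongs to one of those pairs, so the worst case picks one from each: 10 integers.
By the pigeonhole principle, the 11th integer has to be the second member of some pair, so 10 + 1 = 11.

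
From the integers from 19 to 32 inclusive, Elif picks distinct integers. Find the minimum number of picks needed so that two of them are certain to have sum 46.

A set avoiding the sum 46 can contain at most one of each pair {x, 46−x}, plus the 6 elements whose complement lies outside the range or equal to its own complement.
The integers 23, …, 32 (10 of them) are such a set: any two sum to at least 23+24 = 47 > 46.
Any 11th integer completes one of the 4 pairs, so 11 choices force a sum of 46.

11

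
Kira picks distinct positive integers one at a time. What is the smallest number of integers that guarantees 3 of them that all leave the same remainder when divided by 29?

59

Pigeonhole: the 29 residue classes mod 29 are the pigeonholes.
With 58 integers one could put 2 in each residue class and have no class reach 3.
The 59th integer pushes some class to 3, so 29·2 + 1 = 59.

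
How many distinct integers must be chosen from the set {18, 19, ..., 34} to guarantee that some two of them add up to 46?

A set avoiding the sum 46 can contain at most one of each pair {x, 46−x}, plus the 7 elements whose complement lies outside the range or equal to its own complement.
The integers 23, …, 34 (12 of them) are such a set: any two sum to at least 23+24 = 47 > 46.
Any 13th integer completes one of the 5 pairs, so 13 choices force a sum of 46.

13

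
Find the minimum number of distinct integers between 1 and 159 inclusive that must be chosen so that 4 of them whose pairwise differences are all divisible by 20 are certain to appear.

Integers whose pairwise differences are multiples of 20 are exactly those sharing a remainder mod 20. Pigeonhole: the 20 residue classes mod 20 are the pigeonholes.
With 60 integers one could put 3 in each residue class and have no class reach 4.
The 61st integer pushes some class to 4, so 20·3 + 1 = 61.

61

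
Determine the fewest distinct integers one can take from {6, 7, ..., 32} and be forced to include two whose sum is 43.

Two chosen integers sum to 43 exactly when both halves of some pair {x, 43−x} with 11 ≤ x ≤ 43−x ≤ 32 are chosen — 11 such pairs.
The remaining 5 elements (those with no distinct partner in range) can never complete a 43-sum, so the worst case takes all of them and one from each pair: 5 + 11 = 16.
By pigeonhole, the 17th integer has to be the second member of some pair, so 16 + 1 = 17.

17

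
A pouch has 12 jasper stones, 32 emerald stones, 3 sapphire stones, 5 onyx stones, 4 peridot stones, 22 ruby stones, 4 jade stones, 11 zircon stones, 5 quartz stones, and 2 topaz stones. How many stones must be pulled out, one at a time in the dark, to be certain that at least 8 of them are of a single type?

52

By pigeonhole, the 10 types are the holes; the stones drawn are the pigeons.
To avoid 8 of any one type, the worst case takes at most 7 of each type, or every stone of a type that has fewer than 7.
That gives 7 + 7 + 3 + 5 + 4 + 7 + 4 + 7 + 5 + 2 = 51 stones with no type reaching 8.
The next stone forces some type to 8, so 51 + 1 = 52.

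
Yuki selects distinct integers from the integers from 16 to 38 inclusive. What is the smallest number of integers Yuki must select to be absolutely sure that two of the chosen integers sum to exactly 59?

15

A set avoiding the sum 59 can contain at most one of each pair {x, 59−x}, plus the 5 elements whose complement lies outside the range.
The integers 16, …, 29 (14 of them) are such a set: any two sum to at least 16+17 = 33 and at most 28+29 = 57 < 59.
Pigeonhole: any 15th integer completes one of the 9 pairs, so 15 choices force a sum of 59.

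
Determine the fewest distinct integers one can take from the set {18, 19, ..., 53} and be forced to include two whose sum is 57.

Two chosen integers sum to 57 exactly when both halves of some pair {x, 57−x} with 18 ≤ x ≤ 57−x ≤ 39 are chosen — 11 such pairs.
The remaining 14 elements (those with no distinct partner in range) can never complete a 57-sum, so the worst case takes all of them and one from each pair: 14 + 11 = 25.
The 26th integer has to be the second member of some pair, so 25 + 1 = 26.

26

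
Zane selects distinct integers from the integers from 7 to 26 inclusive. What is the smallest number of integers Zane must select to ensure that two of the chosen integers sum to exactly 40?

15

Group the elements by complementary pair {x, 40−x}: {14,26}, {15,25}, {16,24}, …, giving 6 two-element pairs, the single value 20 (it cannot pair with itself since the integers are distinct), and 7 integers whose partner 40−x falls outside [7,26].
By pigeonhole, treating each of those 14 groups as a pigeonhole, one can pick one integer per group — 14 integers — with no two summing to 40.
The 15th integer lands in an occupied pair, forcing a sum of 40.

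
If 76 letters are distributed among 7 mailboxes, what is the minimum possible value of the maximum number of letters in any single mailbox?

By pigeonhole, the 7 mailboxes are the holes and the 76 letters are the pigeons.
If every mailbox held at most 10 letters, the total would be at most 7 × 10 = 70, which is less than 76.
So some mailbox holds at least ⌈76/7⌉ = 11 letters.

11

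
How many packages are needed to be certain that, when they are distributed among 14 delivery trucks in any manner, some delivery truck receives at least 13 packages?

169

With 168 packages one could put exactly 12 in each of the 14 delivery trucks, and no delivery truck would reach 13.
By pigeonhole, one more package must land in a delivery truck that already has 12, giving it 13.
So 14 × 12 + 1 = 169 packages are required.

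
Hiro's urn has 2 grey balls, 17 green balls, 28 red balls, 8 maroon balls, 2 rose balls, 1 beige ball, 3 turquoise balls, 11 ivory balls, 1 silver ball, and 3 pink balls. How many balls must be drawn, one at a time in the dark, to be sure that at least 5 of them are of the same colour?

29

An adversary could hand out at most 4 balls per colour (6 colours run out sooner): 2 + 4 + 4 + 4 + 2 + 1 + 3 + 4 + 1 + 3 = 28 balls and still no colour has 5.
Pigeonhole: one more ball lands in a colour already at 4, so 29 draws are enough and 28 are not.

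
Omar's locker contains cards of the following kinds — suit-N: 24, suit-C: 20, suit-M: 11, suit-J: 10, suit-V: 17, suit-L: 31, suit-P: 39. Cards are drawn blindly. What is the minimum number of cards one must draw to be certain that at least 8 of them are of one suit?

By the pigeonhole principle, the 7 suits are the holes; the cards drawn are the pigeons.
To avoid 8 of any one suit, the worst case takes at most 7 of each suit.
That gives 7 + 7 + 7 + 7 + 7 + 7 + 7 = 49 cards with no suit reaching 8.
The next card forces some suit to 8, so 49 + 1 = 50.

50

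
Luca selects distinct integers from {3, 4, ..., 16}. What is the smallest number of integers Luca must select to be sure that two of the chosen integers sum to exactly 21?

9

Two chosen integers sum to 21 exactly when both halves of some pair {x, 21−x} with 5 ≤ x ≤ 21−x ≤ 16 are chosen — 6 such pairs.
The remaining 2 elements (those with no distinct partner in range) can never complete a 21-sum, so the worst case takes all of them and one from each pair: 2 + 6 = 8.
The 9th integer has to be the second member of some pair, so 8 + 1 = 9.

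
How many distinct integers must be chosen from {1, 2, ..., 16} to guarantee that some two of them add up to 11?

Two chosen integers sum to 11 exactly when both halves of some pair {x, 11−x} with 1 ≤ x ≤ 11−x ≤ 10 are chosen — 5 such pairs.
The remaining 6 elements (those with no distinct partner in range) can never complete a 11-sum, so the worst case takes all of them and one from each pair: 6 + 5 = 11.
By the pigeonhole principle, the 12th integer has to be the second member of some pair, so 11 + 1 = 12.

12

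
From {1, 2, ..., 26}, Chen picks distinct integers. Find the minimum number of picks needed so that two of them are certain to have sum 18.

19

Group the elements by complementary pair {x, 18−x}: {1,17}, {2,16}, {3,15}, …, giving 8 two-element pairs, the single value 9 (it cannot pair with itself since the integers are distinct), and 9 integers whose partner 18−x falls outside [1,26].
Treating each of those 18 groups as a pigeonhole, one can pick one integer per group — 18 integers — with no two summing to 18.
The 19th integer lands in an occupied pair, forcing a sum of 18.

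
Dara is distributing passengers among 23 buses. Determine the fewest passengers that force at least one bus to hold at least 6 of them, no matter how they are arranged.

With 115 passengers one could put exactly 5 in each of the 23 buses, and no bus would reach 6.
By pigeonhole, one more passenger must land in a bus that already has 5, giving it 6.
So 23 × 5 + 1 = 116 passengers are required.

116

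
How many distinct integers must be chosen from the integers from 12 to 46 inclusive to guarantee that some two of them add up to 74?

Group the elements by complementary pair {x, 74−x}: {28,46}, {29,45}, {30,44}, …, giving 9 two-element pairs; the single value 37 (it cannot pair with itself since the integers are distinct); and 16 integers whose partner 74−x falls outside [12,46].
By the pigeonhole principle, treating each of those 26 groups as a pigeonhole, one can pick one integer per group — 26 integers — with no two summing to 74.
The 27th integer lands in an occupied pair, forcing a sum of 74.

27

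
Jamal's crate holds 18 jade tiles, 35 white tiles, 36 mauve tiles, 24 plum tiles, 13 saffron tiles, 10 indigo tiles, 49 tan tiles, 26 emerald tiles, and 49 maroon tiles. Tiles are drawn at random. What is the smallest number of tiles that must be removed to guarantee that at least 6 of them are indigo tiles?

In the worst case for collecting indigo tiles, every non-indigo tile comes out first.
There are 18 + 35 + 36 + 24 + 13 + 49 + 26 + 49 = 250 non-indigo tiles altogether.
After those, each further tile must be indigo, so 250 + 6 = 256 draws guarantee 6 indigo tiles.

256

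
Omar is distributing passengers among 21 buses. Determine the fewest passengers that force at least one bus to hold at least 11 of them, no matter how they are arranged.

With 210 passengers one could put exactly 10 in each of the 21 buses, and no bus would reach 11.
Pigeonhole: one more passenger must land in a bus that already has 10, giving it 11.
So 21 × 10 + 1 = 211 passengers are required.

211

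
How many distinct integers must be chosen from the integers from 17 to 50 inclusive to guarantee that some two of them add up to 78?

24

Two chosen integers sum to 78 exactly when both halves of some pair {x, 78−x} with 28 ≤ x ≤ 78−x ≤ 50 are chosen — 11 such pairs.
The remaining 12 elements (those with no distinct partner in range) can never complete a 78-sum, so the worst case takes all of them and one from each pair: 12 + 11 = 23.
By the pigeonhole principle, the 24th integer has to be the second member of some pair, so 23 + 1 = 24.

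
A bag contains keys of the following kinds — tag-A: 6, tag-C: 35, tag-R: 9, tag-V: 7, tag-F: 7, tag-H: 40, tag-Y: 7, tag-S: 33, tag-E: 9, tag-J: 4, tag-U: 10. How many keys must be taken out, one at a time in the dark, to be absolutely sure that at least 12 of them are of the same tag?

Put each drawn key into a box by tag. The largest draw with every box below 12 takes min(count, 11) from each tag; tags with fewer than 11 contribute all they have.
Σ min(cᵢ, 11) = 6 + 11 + 9 + 7 + 7 + 11 + 7 + 11 + 9 + 4 + 10 = 92.
Draw number 92 + 1 = 93 must push one box to 12.

93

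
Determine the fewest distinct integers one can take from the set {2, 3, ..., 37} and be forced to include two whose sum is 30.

24

Group the elements by complementary pair {x, 30−x}: {2,28}, {3,27}, {4,26}, …, giving 13 two-element pairs, the single value 15 (it cannot pair with itself since the integers are distinct), and 9 integers whose partner 30−x falls outside [2,37].
Pigeonhole: treating each of those 23 groups as a pigeonhole, one can pick one integer per group — 23 integers — with no two summing to 30.
The 24th integer lands in an occupied pair, forcing a sum of 30.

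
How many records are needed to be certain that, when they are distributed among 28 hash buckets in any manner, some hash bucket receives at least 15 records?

393

With 392 records one could put exactly 14 in each of the 28 hash buckets, and no hash bucket would reach 15.
By the pigeonhole principle, one more record must land in a hash bucket that already has 14, giving it 15.
So 28 × 14 + 1 = 393 records are required.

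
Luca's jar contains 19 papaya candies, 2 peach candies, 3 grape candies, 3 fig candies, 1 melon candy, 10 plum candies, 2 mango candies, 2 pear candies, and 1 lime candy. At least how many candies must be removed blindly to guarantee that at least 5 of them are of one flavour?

23

Put each drawn candy into a box by flavour. The largest draw with every box below 5 takes min(count, 4) from each flavour; flavours with fewer than 4 contribute all they have.
Σ min(cᵢ, 4) = 4 + 2 + 3 + 3 + 1 + 4 + 2 + 2 + 1 = 22.
Draw number 22 + 1 = 23 must push one box to 5.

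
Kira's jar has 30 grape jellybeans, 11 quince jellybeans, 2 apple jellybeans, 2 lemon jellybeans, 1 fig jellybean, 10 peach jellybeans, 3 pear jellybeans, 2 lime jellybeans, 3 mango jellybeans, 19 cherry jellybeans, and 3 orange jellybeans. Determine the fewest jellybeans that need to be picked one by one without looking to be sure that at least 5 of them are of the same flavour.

33

The 11 flavours are the holes; the jellybeans drawn are the pigeons.
To avoid 5 of any one flavour, the worst case takes at most 4 of each flavour, or every jellybean of a flavour that has fewer than 4.
That gives 4 + 4 + 2 + 2 + 1 + 4 + 3 + 2 + 3 + 4 + 3 = 32 jellybeans with no flavour reaching 5.
The next jellybean forces some flavour to 5, so 32 + 1 = 33.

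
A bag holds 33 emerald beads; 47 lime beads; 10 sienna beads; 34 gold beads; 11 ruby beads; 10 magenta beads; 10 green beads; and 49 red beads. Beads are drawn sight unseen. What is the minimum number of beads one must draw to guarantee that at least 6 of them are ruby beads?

199

In the worst case for collecting ruby beads, every non-ruby bead comes out first.
There are 33 + 47 + 10 + 34 + 10 + 10 + 49 = 193 non-ruby beads altogether.
After those, each further bead must be ruby, so 193 + 6 = 199 draws guarantee 6 ruby beads.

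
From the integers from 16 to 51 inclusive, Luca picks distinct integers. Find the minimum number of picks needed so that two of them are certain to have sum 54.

26

Two chosen integers sum to 54 exactly when both halves of some pair {x, 54−x} with 16 ≤ x ≤ 54−x ≤ 38 are chosen — 11 such pairs.
The remaining 14 elements (those with no distinct partner in range) can never complete a 54-sum, so the worst case takes all of them and one from each pair: 14 + 11 = 25.
The 26th integer has to be the second member of some pair, so 25 + 1 = 26.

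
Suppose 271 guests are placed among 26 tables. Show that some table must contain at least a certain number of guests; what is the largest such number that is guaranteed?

The 26 tables are the holes and the 271 guests are the pigeons.
If every table held at most 10 guests, the total would be at most 26 × 10 = 260, which is less than 271.
So some table holds at least ⌈271/26⌉ = 11 guests.

11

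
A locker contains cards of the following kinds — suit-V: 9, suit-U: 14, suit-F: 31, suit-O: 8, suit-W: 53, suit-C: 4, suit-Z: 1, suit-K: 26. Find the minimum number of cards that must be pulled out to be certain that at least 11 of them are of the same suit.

63

Pigeonhole: the 8 suits are the holes; the cards drawn are the pigeons.
To avoid 11 of any one suit, the worst case takes at most 10 of each suit, or every card of a suit that has fewer than 10.
That gives 9 + 10 + 10 + 8 + 10 + 4 + 1 + 10 = 62 cards with no suit reaching 11.
The next card forces some suit to 11, so 62 + 1 = 63.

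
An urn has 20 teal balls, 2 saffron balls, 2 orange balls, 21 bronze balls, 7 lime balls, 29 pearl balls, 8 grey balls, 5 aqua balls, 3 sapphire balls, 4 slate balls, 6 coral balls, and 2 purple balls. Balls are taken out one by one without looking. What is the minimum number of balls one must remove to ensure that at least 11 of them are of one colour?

70

Put each drawn ball into a box by colour. The largest draw with every box below 11 takes min(count, 10) from each colour; colours with fewer than 10 contribute all they have.
Σ min(cᵢ, 10) = 10 + 2 + 2 + 10 + 7 + 10 + 8 + 5 + 3 + 4 + 6 + 2 = 69.
Draw number 69 + 1 = 70 must push one box to 11.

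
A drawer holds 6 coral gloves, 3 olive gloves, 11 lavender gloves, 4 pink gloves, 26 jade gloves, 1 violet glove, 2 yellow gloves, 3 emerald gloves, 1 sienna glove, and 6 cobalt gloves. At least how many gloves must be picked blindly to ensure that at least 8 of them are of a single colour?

41

By the pigeonhole principle, the 10 colours are the holes; the gloves drawn are the pigeons.
To avoid 8 of any one colour, the worst case takes at most 7 of each colour, or every glove of a colour that has fewer than 7.
That gives 6 + 3 + 7 + 4 + 7 + 1 + 2 + 3 + 1 + 6 = 40 gloves with no colour reaching 8.
The next glove forces some colour to 8, so 40 + 1 = 41.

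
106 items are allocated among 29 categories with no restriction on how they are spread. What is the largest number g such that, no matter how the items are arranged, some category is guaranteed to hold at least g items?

By pigeonhole, the 29 categories are the holes and the 106 items are the pigeons.
If every category held at most 3 items, the total would be at most 29 × 3 = 87, which is less than 106.
So some category holds at least ⌈106/29⌉ = 4 items.

4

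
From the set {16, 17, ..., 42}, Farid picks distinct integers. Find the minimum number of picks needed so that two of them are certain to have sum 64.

A set avoiding the sum 64 can contain at most one of each pair {x, 64−x}, plus the 7 elements whose complement lies outside the range or equal to its own complement.
The integers 16, …, 32 (17 of them) are such a set: any two sum to at least 16+17 = 33 and at most 31+32 = 63 < 64.
By the pigeonhole principle, any 18th integer completes one of the 10 pairs, so 18 choices force a sum of 64.

18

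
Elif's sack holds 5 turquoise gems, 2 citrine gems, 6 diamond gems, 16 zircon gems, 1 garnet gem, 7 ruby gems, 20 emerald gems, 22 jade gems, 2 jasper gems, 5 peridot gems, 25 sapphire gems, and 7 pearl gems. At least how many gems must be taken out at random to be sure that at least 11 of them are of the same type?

An adversary could hand out at most 10 gems per type (8 types run out sooner): 5 + 2 + 6 + 10 + 1 + 7 + 10 + 10 + 2 + 5 + 10 + 7 = 75 gems and still no type has 11.
By the pigeonhole principle, one more gem lands in a type already at 10, so 76 draws are enough and 75 are not.

76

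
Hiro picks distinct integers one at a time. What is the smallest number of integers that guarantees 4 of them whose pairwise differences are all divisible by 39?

Integers whose pairwise differences are multiples of 39 are exactly those sharing a remainder mod 39. The 39 residue classes mod 39 are the pigeonholes.
With 117 integers one could put 3 in each residue class and have no class reach 4.
The 118th integer pushes some class to 4, so 39·3 + 1 = 118.

118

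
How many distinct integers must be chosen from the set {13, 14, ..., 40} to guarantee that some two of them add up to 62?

20

Group the elements by complementary pair {x, 62−x}: {22,40}, {23,39}, {24,38}, …, giving 9 two-element pairs, the single value 31 (it cannot pair with itself since the integers are distinct), and 9 integers whose partner 62−x falls outside [13,40].
Pigeonhole: treating each of those 19 groups as a pigeonhole, one can pick one integer per group — 19 integers — with no two summing to 62.
The 20th integer lands in an occupied pair, forcing a sum of 62.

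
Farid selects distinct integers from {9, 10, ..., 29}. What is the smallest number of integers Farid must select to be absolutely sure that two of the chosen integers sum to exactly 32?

Group the elements by complementary pair {x, 32−x}: {9,23}, {10,22}, {11,21}, …, giving 7 two-element pairs, the single value 16 (it cannot pair with itself since the integers are distinct), and 6 integers whose partner 32−x falls outside [9,29].
By pigeonhole, treating each of those 14 groups as a pigeonhole, one can pick one integer per group — 14 integers — with no two summing to 32.
The 15th integer lands in an occupied pair, forcing a sum of 32.

15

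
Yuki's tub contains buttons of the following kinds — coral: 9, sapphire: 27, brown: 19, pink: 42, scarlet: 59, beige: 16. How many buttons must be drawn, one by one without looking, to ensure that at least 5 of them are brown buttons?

158

In the worst case for collecting brown buttons, every non-brown button comes out first.
There are 9 + 27 + 42 + 59 + 16 = 153 non-brown buttons altogether.
After those, each further button must be brown, so 153 + 5 = 158 draws guarantee 5 brown buttons.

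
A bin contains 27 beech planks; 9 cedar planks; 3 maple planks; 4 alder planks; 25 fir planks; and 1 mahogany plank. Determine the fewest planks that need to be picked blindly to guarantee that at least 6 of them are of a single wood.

24

An adversary could hand out at most 5 planks per wood (maple, alder, mahogany run out sooner): 5 + 5 + 3 + 4 + 5 + 1 = 23 planks and still no wood has 6.
One more plank lands in a wood already at 5, so 24 draws are enough and 23 are not.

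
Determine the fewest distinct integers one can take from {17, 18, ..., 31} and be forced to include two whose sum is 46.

A set avoiding the sum 46 can contain at most one of each pair {x, 46−x}, plus the 3 elements whose complement lies outside the range or equal to its own complement.
The integers 23, …, 31 (9 of them) are such a set: any two sum to at least 23+24 = 47 > 46.
Any 10th integer completes one of the 6 pairs, so 10 choices force a sum of 46.

10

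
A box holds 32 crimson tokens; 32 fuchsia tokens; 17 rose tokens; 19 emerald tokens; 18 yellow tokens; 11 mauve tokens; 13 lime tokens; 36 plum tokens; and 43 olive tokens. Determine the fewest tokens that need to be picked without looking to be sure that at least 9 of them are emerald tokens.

In the worst case for collecting emerald tokens, every non-emerald token comes out first.
There are 32 + 32 + 17 + 18 + 11 + 13 + 36 + 43 = 202 non-emerald tokens altogether.
After those, each further token must be emerald, so 202 + 9 = 211 draws guarantee 9 emerald tokens.

211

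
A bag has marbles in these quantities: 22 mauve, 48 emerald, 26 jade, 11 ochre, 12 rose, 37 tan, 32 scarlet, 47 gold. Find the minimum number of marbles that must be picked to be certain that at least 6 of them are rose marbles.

In the worst case for collecting rose marbles, every non-rose marble comes out first.
There are 22 + 48 + 26 + 11 + 37 + 32 + 47 = 223 non-rose marbles altogether.
After those, each further marble must be rose, so 223 + 6 = 229 draws guarantee 6 rose marbles.

229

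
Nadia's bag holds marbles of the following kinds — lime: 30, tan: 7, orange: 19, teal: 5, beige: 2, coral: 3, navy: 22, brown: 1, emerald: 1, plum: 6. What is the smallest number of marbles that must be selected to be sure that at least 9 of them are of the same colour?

50

Put each drawn marble into a box by colour. The largest draw with every box below 9 takes min(count, 8) from each colour; colours with fewer than 8 contribute all they have.
Σ min(cᵢ, 8) = 8 + 7 + 8 + 5 + 2 + 3 + 8 + 1 + 1 + 6 = 49.
Draw number 49 + 1 = 50 must push one box to 9.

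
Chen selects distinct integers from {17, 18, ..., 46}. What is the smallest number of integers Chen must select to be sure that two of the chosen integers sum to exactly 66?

18

A set avoiding the sum 66 can contain at most one of each pair {x, 66−x}, plus the 4 elements whose complement lies outside the range or equal to its own complement.
The integers 17, …, 33 (17 of them) are such a set: any two sum to at least 17+18 = 35 and at most 32+33 = 65 < 66.
Pigeonhole: any 18th integer completes one of the 13 pairs, so 18 choices force a sum of 66.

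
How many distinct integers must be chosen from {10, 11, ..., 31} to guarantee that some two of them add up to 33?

Two chosen integers sum to 33 exactly when both halves of some pair {x, 33−x} with 10 ≤ x ≤ 33−x ≤ 23 are chosen — 7 such pairs.
The remaining 8 elements (those with no distinct partner in range) can never complete a 33-sum, so the worst case takes all of them and one from each pair: 8 + 7 = 15.
The 16th integer has to be the second member of some pair, so 15 + 1 = 16.

16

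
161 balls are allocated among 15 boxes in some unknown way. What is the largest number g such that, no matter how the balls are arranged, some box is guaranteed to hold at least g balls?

11

The 15 boxes are the holes and the 161 balls are the pigeons.
If every box held at most 10 balls, the total would be at most 15 × 10 = 150, which is less than 161.
So some box holds at least ⌈161/15⌉ = 11 balls.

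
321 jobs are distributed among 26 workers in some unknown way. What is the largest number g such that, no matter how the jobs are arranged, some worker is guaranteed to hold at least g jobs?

By pigeonhole, the 26 workers are the holes and the 321 jobs are the pigeons.
If every worker held at most 12 jobs, the total would be at most 26 × 12 = 312, which is less than 321.
So some worker holds at least ⌈321/26⌉ = 13 jobs.

13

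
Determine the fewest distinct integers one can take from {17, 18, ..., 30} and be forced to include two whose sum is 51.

Group the elements by complementary pair {x, 51−x}: {21,30}, {22,29}, {23,28}, …, giving 5 two-element pairs and 4 integers whose partner 51−x falls outside [17,30].
Pigeonhole: treating each of those 9 groups as a pigeonhole, one can pick one integer per group — 9 integers — with no two summing to 51.
The 10th integer lands in an occupied pair, forcing a sum of 51.

10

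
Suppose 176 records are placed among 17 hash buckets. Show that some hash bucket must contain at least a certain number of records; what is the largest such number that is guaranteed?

11

The 17 hash buckets are the holes and the 176 records are the pigeons.
If every hash bucket held at most 10 records, the total would be at most 17 × 10 = 170, which is less than 176.
So some hash bucket holds at least ⌈176/17⌉ = 11 records.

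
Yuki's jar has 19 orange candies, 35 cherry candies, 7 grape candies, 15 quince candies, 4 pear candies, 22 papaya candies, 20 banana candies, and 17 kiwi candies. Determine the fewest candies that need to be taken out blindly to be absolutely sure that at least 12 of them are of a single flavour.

78

An adversary could hand out at most 11 candies per flavour (grape, pear run out sooner): 11 + 11 + 7 + 11 + 4 + 11 + 11 + 11 = 77 candies and still no flavour has 12.
One more candy lands in a flavour already at 11, so 78 draws are enough and 77 are not.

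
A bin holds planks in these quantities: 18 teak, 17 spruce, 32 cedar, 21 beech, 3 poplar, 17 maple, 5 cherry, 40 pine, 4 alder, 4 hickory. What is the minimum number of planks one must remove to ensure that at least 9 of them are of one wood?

An adversary could hand out at most 8 planks per wood (4 woods run out sooner): 8 + 8 + 8 + 8 + 3 + 8 + 5 + 8 + 4 + 4 = 64 planks and still no wood has 9.
One more plank lands in a wood already at 8, so 65 draws are enough and 64 are not.

65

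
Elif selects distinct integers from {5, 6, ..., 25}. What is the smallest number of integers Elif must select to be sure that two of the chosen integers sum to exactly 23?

15

A set avoiding the sum 23 can contain at most one of each pair {x, 23−x}, plus the 7 elements whose complement lies outside the range.
The integers 12, …, 25 (14 of them) are such a set: any two sum to at least 12+13 = 25 > 23.
Any 15th integer completes one of the 7 pairs, so 15 choices force a sum of 23.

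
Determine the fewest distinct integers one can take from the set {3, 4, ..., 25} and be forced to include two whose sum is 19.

17

A set avoiding the sum 19 can contain at most one of each pair {x, 19−x}, plus the 9 elements whose complement lies outside the range.
The integers 10, …, 25 (16 of them) are such a set: any two sum to at least 10+11 = 21 > 19.
By the pigeonhole principle, any 17th integer completes one of the 7 pairs, so 17 choices force a sum of 19.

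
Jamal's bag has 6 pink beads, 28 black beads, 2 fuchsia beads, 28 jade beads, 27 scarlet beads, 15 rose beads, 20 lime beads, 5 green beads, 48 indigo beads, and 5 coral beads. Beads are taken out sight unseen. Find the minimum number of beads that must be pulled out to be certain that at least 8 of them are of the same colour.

The 10 colours are the holes; the beads drawn are the pigeons.
To avoid 8 of any one colour, the worst case takes at most 7 of each colour, or every bead of a colour that has fewer than 7.
That gives 6 + 7 + 2 + 7 + 7 + 7 + 7 + 5 + 7 + 5 = 60 beads with no colour reaching 8.
The next bead forces some colour to 8, so 60 + 1 = 61.

61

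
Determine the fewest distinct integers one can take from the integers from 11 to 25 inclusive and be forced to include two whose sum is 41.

11

Two chosen integers sum to 41 exactly when both halves of some pair {x, 41−x} with 16 ≤ x ≤ 41−x ≤ 25 are chosen — 5 such pairs.
The remaining 5 elements (those with no distinct partner in range) can never complete a 41-sum, so the worst case takes all of them and one from each pair: 5 + 5 = 10.
The 11th integer has to be the second member of some pair, so 10 + 1 = 11.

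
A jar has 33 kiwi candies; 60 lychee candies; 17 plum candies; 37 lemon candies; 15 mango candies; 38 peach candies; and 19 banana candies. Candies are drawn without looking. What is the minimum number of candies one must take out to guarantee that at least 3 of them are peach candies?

In the worst case for collecting peach candies, every non-peach candy comes out first.
There are 33 + 60 + 17 + 37 + 15 + 19 = 181 non-peach candies altogether.
After those, each further candy must be peach, so 181 + 3 = 184 draws guarantee 3 peach candies.

184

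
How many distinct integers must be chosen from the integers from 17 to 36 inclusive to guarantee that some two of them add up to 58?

Group the elements by complementary pair {x, 58−x}: {22,36}, {23,35}, {24,34}, …, giving 7 two-element pairs, the single value 29 (it cannot pair with itself since the integers are distinct), and 5 integers whose partner 58−x falls outside [17,36].
Treating each of those 13 groups as a pigeonhole, one can pick one integer per group — 13 integers — with no two summing to 58.
The 14th integer lands in an occupied pair, forcing a sum of 58.

14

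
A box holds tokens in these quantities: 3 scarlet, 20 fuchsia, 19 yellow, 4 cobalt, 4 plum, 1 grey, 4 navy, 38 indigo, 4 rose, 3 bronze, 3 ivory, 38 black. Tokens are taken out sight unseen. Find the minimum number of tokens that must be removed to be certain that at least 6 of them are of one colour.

47

The 12 colours are the holes; the tokens drawn are the pigeons.
To avoid 6 of any one colour, the worst case takes at most 5 of each colour, or every token of a colour that has fewer than 5.
That gives 3 + 5 + 5 + 4 + 4 + 1 + 4 + 5 + 4 + 3 + 3 + 5 = 46 tokens with no colour reaching 6.
The next token forces some colour to 6, so 46 + 1 = 47.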